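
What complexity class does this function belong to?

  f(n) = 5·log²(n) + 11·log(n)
O(log² n)

The dominant term in 5·log²(n) + 11·log(n) is 5·log²(n), which is Θ(log² n).
Lower-order terms (11·log(n)) are asymptotically negligible.
Constants are absorbed, so the tightest bound is O(log² n).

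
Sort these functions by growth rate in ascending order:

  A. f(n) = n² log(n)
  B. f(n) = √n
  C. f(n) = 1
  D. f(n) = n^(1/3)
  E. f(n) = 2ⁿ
C < D < B < A < E

Comparing growth rates:
C = 1 is O(1)
D = n^(1/3) is O(n^(1/3))
B = √n is O(√n)
A = n² log(n) is O(n² log n)
E = 2ⁿ is O(2ⁿ)

Therefore, the order from slowest to fastest is: C < D < B < A < E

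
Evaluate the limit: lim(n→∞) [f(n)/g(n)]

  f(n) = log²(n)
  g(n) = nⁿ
0

Since log²(n) (O(log² n)) grows slower than nⁿ (O(nⁿ)),
the ratio f(n)/g(n) → 0 as n → ∞.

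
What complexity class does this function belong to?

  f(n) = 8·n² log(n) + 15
O(n² log n)

The dominant term in 8·n² log(n) + 15 is 8·n² log(n), which is Θ(n² log n).
Lower-order terms (15) are asymptotically negligible.
Constants are absorbed, so the tightest bound is O(n² log n).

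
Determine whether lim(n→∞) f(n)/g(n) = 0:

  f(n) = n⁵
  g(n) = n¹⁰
True

f(n) = n⁵ is O(n⁵), and g(n) = n¹⁰ is O(n¹⁰).
Since O(n⁵) grows strictly slower than O(n¹⁰), f(n) = o(g(n)) is true.
This means lim(n→∞) f(n)/g(n) = 0.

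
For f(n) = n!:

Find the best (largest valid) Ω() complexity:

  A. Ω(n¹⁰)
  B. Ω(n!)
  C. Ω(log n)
B

f(n) = n! is Ω(n!).
All listed options are valid Big-Ω bounds (lower bounds),
but Ω(n!) is the tightest (largest valid bound).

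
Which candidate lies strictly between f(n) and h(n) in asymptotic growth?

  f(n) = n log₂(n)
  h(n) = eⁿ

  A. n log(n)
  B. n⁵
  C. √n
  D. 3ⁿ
B

We need g(n) with n log₂(n) = o(g(n)) and g(n) = o(eⁿ), i.e. O(n log n) ≺ g ≺ O(eⁿ).
Check each option:
  A. n log(n) — O(n log n) does not grow strictly faster than f(n)
  B. n⁵ — O(n⁵) is strictly between O(n log n) and O(eⁿ) ✓
  C. √n — O(√n) does not grow strictly faster than f(n)
  D. 3ⁿ — O(3ⁿ) does not grow strictly slower than h(n)

Only option B (n⁵) lies strictly between.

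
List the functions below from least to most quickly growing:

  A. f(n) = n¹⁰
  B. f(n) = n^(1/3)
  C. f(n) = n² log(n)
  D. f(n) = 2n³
B < C < D < A

Comparing growth rates:
B = n^(1/3) is O(n^(1/3))
C = n² log(n) is O(n² log n)
D = 2n³ is O(n³)
A = n¹⁰ is O(n¹⁰)

Therefore, the order from slowest to fastest is: B < C < D < A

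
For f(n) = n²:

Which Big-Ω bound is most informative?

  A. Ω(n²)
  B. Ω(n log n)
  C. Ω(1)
A

f(n) = n² is Ω(n²).
All listed options are valid Big-Ω bounds (lower bounds),
but Ω(n²) is the tightest (largest valid bound).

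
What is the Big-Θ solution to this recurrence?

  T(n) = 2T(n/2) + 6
Θ(n)

Master Theorem: a = 2, b = 2, f(n) = 6.
Compute the critical exponent d = log₂(2) = 1.
Compare f(n) = Θ(1) against n^d:
  k = 0 < d = 1, so f(n) = O(n^(d-ε)) — Case 1.
  The recursion cost dominates: T(n) = Θ(n^d) = Θ(n).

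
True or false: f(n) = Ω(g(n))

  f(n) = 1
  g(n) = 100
True

f(n) = 1 and g(n) = 100 are both O(1).
Big-Ω permits equal growth rates (f ≥ c·g for some c > 0), so f(n) = Ω(g(n)) is true.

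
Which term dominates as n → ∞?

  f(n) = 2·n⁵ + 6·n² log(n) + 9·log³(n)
2·n⁵

Looking at each term:
  - 2·n⁵ is O(n⁵)
  - 6·n² log(n) is O(n² log n)
  - 9·log³(n) is O(log³ n)

The term 2·n⁵ (O(n⁵)) grows fastest and dominates all others.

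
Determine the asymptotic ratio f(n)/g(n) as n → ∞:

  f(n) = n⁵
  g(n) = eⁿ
0

Since n⁵ (O(n⁵)) grows slower than eⁿ (O(eⁿ)),
the ratio f(n)/g(n) → 0 as n → ∞.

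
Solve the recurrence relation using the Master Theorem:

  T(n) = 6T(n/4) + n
Θ(n^log₄(6))

Master Theorem: a = 6, b = 4, f(n) = n.
Compute the critical exponent d = log₄(6) = 1.292.
Compare f(n) = Θ(n) against n^d:
  k = 1 < d = 1.292, so f(n) = O(n^(d-ε)) — Case 1.
  The recursion cost dominates: T(n) = Θ(n^d) = Θ(n^log₄(6)).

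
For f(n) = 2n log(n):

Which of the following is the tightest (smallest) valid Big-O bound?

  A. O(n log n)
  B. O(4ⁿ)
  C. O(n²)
A

f(n) = 2n log(n) is O(n log n).
All listed options are valid Big-O bounds (upper bounds),
but O(n log n) is the tightest (smallest valid bound).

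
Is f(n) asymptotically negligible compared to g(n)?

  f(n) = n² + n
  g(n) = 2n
False

f(n) = n² + n is O(n²), and g(n) = 2n is O(n).
Since O(n²) grows faster than or equal to O(n), f(n) = o(g(n)) is false.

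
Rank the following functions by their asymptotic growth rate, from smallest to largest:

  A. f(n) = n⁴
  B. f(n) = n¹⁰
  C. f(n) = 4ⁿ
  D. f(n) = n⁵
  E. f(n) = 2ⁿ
A < D < B < E < C

Comparing growth rates:
A = n⁴ is O(n⁴)
D = n⁵ is O(n⁵)
B = n¹⁰ is O(n¹⁰)
E = 2ⁿ is O(2ⁿ)
C = 4ⁿ is O(4ⁿ)

Therefore, the order from slowest to fastest is: A < D < B < E < C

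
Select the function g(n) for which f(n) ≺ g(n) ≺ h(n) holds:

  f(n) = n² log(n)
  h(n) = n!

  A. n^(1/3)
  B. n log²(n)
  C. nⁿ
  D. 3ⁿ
D

We need g(n) with n² log(n) = o(g(n)) and g(n) = o(n!), i.e. O(n² log n) ≺ g ≺ O(n!).
Check each option:
  A. n^(1/3) — O(n^(1/3)) does not grow strictly faster than f(n)
  B. n log²(n) — O(n log² n) does not grow strictly faster than f(n)
  C. nⁿ — O(nⁿ) does not grow strictly slower than h(n)
  D. 3ⁿ — O(3ⁿ) is strictly between O(n² log n) and O(n!) ✓

Only option D (3ⁿ) lies strictly between.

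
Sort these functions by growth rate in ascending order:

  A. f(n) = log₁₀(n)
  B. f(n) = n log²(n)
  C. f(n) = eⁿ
A < B < C

Comparing growth rates:
A = log₁₀(n) is O(log n)
B = n log²(n) is O(n log² n)
C = eⁿ is O(eⁿ)

Therefore, the order from slowest to fastest is: A < B < C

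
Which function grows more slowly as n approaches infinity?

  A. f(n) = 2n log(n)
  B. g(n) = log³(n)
B

f(n) = 2n log(n) is O(n log n), while g(n) = log³(n) is O(log³ n).
Since O(log³ n) grows slower than O(n log n), g(n) is dominated.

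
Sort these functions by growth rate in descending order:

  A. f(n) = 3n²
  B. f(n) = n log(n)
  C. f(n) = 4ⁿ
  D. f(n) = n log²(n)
C > A > D > B

Comparing growth rates:
C = 4ⁿ is O(4ⁿ)
A = 3n² is O(n²)
D = n log²(n) is O(n log² n)
B = n log(n) is O(n log n)

Therefore, the order from fastest to slowest is: C > A > D > B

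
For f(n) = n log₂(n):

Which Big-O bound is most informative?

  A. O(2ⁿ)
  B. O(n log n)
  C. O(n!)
B

f(n) = n log₂(n) is O(n log n).
All listed options are valid Big-O bounds (upper bounds),
but O(n log n) is the tightest (smallest valid bound).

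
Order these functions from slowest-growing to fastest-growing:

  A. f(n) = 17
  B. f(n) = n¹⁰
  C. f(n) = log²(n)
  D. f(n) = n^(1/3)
A < C < D < B

Comparing growth rates:
A = 17 is O(1)
C = log²(n) is O(log² n)
D = n^(1/3) is O(n^(1/3))
B = n¹⁰ is O(n¹⁰)

Therefore, the order from slowest to fastest is: A < C < D < B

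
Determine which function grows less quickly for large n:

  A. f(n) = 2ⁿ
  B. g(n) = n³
B

f(n) = 2ⁿ is O(2ⁿ), while g(n) = n³ is O(n³).
Since O(n³) grows slower than O(2ⁿ), g(n) is dominated.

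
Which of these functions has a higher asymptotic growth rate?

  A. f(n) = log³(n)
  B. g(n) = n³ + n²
B

f(n) = log³(n) is O(log³ n), while g(n) = n³ + n² is O(n³).
Since O(n³) grows faster than O(log³ n), g(n) dominates.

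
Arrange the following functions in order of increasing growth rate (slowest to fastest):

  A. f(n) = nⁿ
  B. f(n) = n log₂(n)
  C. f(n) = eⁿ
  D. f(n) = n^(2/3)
D < B < C < A

Comparing growth rates:
D = n^(2/3) is O(n^(2/3))
B = n log₂(n) is O(n log n)
C = eⁿ is O(eⁿ)
A = nⁿ is O(nⁿ)

Therefore, the order from slowest to fastest is: D < B < C < A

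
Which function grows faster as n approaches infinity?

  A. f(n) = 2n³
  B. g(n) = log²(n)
A

f(n) = 2n³ is O(n³), while g(n) = log²(n) is O(log² n).
Since O(n³) grows faster than O(log² n), f(n) dominates.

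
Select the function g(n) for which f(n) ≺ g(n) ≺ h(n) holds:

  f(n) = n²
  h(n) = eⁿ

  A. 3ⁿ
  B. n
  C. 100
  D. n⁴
D

We need g(n) with n² = o(g(n)) and g(n) = o(eⁿ), i.e. O(n²) ≺ g ≺ O(eⁿ).
Check each option:
  A. 3ⁿ — O(3ⁿ) does not grow strictly slower than h(n)
  B. n — O(n) does not grow strictly faster than f(n)
  C. 100 — O(1) does not grow strictly faster than f(n)
  D. n⁴ — O(n⁴) is strictly between O(n²) and O(eⁿ) ✓

Only option D (n⁴) lies strictly between.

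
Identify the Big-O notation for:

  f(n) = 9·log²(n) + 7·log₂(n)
O(log² n)

The dominant term in 9·log²(n) + 7·log₂(n) is 9·log²(n), which is Θ(log² n).
Lower-order terms (7·log₂(n)) are asymptotically negligible.
Constants are absorbed, so the tightest bound is O(log² n).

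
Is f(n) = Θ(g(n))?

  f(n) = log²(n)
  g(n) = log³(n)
False

f(n) = log²(n) is O(log² n), and g(n) = log³(n) is O(log³ n).
Since they have different growth rates, f(n) = Θ(g(n)) is false.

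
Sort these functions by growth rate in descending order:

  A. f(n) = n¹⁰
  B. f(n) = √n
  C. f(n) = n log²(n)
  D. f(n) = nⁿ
D > A > C > B

Comparing growth rates:
D = nⁿ is O(nⁿ)
A = n¹⁰ is O(n¹⁰)
C = n log²(n) is O(n log² n)
B = √n is O(√n)

Therefore, the order from fastest to slowest is: D > A > C > B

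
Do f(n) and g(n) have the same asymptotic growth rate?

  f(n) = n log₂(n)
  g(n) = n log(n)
True

f(n) = n log₂(n) and g(n) = n log(n) are both O(n log n).
Since they have the same asymptotic growth rate, f(n) = Θ(g(n)) is true.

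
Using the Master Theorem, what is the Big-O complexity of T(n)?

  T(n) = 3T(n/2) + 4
Θ(n^log₂(3))

Master Theorem: a = 3, b = 2, f(n) = 4.
Compute the critical exponent d = log₂(3) = 1.585.
Compare f(n) = Θ(1) against n^d:
  k = 0 < d = 1.585, so f(n) = O(n^(d-ε)) — Case 1.
  The recursion cost dominates: T(n) = Θ(n^d) = Θ(n^log₂(3)).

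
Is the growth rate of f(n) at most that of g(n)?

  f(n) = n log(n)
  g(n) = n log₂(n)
True

f(n) = n log(n) and g(n) = n log₂(n) are both O(n log n).
Big-O permits equal growth rates (f ≤ c·g for some c), so f(n) = O(g(n)) is true.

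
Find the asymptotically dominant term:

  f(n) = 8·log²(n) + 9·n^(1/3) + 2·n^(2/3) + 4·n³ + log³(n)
4·n³

Looking at each term:
  - 8·log²(n) is O(log² n)
  - 9·n^(1/3) is O(n^(1/3))
  - 2·n^(2/3) is O(n^(2/3))
  - 4·n³ is O(n³)
  - log³(n) is O(log³ n)

The term 4·n³ (O(n³)) grows fastest and dominates all others.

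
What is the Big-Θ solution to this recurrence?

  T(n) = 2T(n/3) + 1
Θ(n^log₃(2))

Master Theorem: a = 2, b = 3, f(n) = 1.
Compute the critical exponent d = log₃(2) = 0.631.
Compare f(n) = Θ(1) against n^d:
  k = 0 < d = 0.631, so f(n) = O(n^(d-ε)) — Case 1.
  The recursion cost dominates: T(n) = Θ(n^d) = Θ(n^log₃(2)).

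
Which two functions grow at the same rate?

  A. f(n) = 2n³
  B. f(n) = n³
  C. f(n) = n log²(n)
A and B

Examining each function:
  A. 2n³ is O(n³)
  B. n³ is O(n³)
  C. n log²(n) is O(n log² n)

Functions A and B both have the same complexity class.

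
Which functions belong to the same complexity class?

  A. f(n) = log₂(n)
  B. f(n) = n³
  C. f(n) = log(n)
A and C

Examining each function:
  A. log₂(n) is O(log n)
  B. n³ is O(n³)
  C. log(n) is O(log n)

Functions A and C both have the same complexity class.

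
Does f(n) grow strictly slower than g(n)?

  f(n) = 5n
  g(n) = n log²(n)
True

f(n) = 5n is O(n), and g(n) = n log²(n) is O(n log² n).
Since O(n) grows strictly slower than O(n log² n), f(n) = o(g(n)) is true.
This means lim(n→∞) f(n)/g(n) = 0.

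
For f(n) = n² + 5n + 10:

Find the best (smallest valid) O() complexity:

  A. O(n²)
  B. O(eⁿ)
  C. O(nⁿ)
A

f(n) = n² + 5n + 10 is O(n²).
All listed options are valid Big-O bounds (upper bounds),
but O(n²) is the tightest (smallest valid bound).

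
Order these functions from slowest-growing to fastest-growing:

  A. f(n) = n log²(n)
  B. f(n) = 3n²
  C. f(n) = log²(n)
C < A < B

Comparing growth rates:
C = log²(n) is O(log² n)
A = n log²(n) is O(n log² n)
B = 3n² is O(n²)

Therefore, the order from slowest to fastest is: C < A < B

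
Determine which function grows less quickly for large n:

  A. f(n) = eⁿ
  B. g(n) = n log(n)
B

f(n) = eⁿ is O(eⁿ), while g(n) = n log(n) is O(n log n).
Since O(n log n) grows slower than O(eⁿ), g(n) is dominated.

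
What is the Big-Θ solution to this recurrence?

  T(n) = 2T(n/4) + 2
Θ(n^log₄(2))

Master Theorem: a = 2, b = 4, f(n) = 2.
Compute the critical exponent d = log₄(2) = 0.500.
Compare f(n) = Θ(1) against n^d:
  k = 0 < d = 0.500, so f(n) = O(n^(d-ε)) — Case 1.
  The recursion cost dominates: T(n) = Θ(n^d) = Θ(n^log₄(2)).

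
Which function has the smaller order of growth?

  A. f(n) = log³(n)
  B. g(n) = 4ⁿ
A

f(n) = log³(n) is O(log³ n), while g(n) = 4ⁿ is O(4ⁿ).
Since O(log³ n) grows slower than O(4ⁿ), f(n) is dominated.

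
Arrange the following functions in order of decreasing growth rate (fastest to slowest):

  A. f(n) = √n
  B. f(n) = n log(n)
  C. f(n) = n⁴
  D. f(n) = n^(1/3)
C > B > A > D

Comparing growth rates:
C = n⁴ is O(n⁴)
B = n log(n) is O(n log n)
A = √n is O(√n)
D = n^(1/3) is O(n^(1/3))

Therefore, the order from fastest to slowest is: C > B > A > D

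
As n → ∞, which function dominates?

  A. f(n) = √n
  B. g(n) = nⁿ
B

f(n) = √n is O(√n), while g(n) = nⁿ is O(nⁿ).
Since O(nⁿ) grows faster than O(√n), g(n) dominates.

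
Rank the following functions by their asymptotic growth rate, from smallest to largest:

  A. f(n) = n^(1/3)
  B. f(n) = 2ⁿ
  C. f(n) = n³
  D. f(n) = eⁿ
A < C < B < D

Comparing growth rates:
A = n^(1/3) is O(n^(1/3))
C = n³ is O(n³)
B = 2ⁿ is O(2ⁿ)
D = eⁿ is O(eⁿ)

Therefore, the order from slowest to fastest is: A < C < B < D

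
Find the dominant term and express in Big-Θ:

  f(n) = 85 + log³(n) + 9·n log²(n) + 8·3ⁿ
Θ(3ⁿ)

Order the terms by growth rate: 85 ≺ log³(n) ≺ 9·n log²(n) ≺ 8·3ⁿ.
The fastest-growing term 8·3ⁿ dominates as n → ∞; dropping its constant factor gives Θ(3ⁿ).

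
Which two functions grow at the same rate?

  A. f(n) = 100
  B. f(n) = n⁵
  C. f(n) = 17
A and C

Examining each function:
  A. 100 is O(1)
  B. n⁵ is O(n⁵)
  C. 17 is O(1)

Functions A and C both have the same complexity class.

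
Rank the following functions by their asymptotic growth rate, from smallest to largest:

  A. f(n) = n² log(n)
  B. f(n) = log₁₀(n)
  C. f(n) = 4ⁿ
B < A < C

Comparing growth rates:
B = log₁₀(n) is O(log n)
A = n² log(n) is O(n² log n)
C = 4ⁿ is O(4ⁿ)

Therefore, the order from slowest to fastest is: B < A < C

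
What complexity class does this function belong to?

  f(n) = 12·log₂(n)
O(log n)

The dominant term in 12·log₂(n) is 12·log₂(n), which is Θ(log n).
Constants are absorbed, so the tightest bound is O(log n).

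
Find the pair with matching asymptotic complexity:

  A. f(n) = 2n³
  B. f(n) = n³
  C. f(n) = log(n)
A and B

Examining each function:
  A. 2n³ is O(n³)
  B. n³ is O(n³)
  C. log(n) is O(log n)

Functions A and B both have the same complexity class.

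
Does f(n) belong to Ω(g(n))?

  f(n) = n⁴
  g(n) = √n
True

f(n) = n⁴ is O(n⁴), and g(n) = √n is O(√n).
Since O(n⁴) grows at least as fast as O(√n), f(n) = Ω(g(n)) is true.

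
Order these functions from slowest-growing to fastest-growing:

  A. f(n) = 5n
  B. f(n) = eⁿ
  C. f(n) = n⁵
A < C < B

Comparing growth rates:
A = 5n is O(n)
C = n⁵ is O(n⁵)
B = eⁿ is O(eⁿ)

Therefore, the order from slowest to fastest is: A < C < B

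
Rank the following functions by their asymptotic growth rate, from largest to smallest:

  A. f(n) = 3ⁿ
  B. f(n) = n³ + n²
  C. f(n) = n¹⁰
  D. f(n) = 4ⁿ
D > A > C > B

Comparing growth rates:
D = 4ⁿ is O(4ⁿ)
A = 3ⁿ is O(3ⁿ)
C = n¹⁰ is O(n¹⁰)
B = n³ + n² is O(n³)

Therefore, the order from fastest to slowest is: D > A > C > B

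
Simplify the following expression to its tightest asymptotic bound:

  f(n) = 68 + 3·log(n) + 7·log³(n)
Θ(log³ n)

Order the terms by growth rate: 68 ≺ 3·log(n) ≺ 7·log³(n).
The fastest-growing term 7·log³(n) dominates as n → ∞; dropping its constant factor gives Θ(log³ n).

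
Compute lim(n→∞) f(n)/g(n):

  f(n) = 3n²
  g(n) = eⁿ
0

Since 3n² (O(n²)) grows slower than eⁿ (O(eⁿ)),
the ratio f(n)/g(n) → 0 as n → ∞.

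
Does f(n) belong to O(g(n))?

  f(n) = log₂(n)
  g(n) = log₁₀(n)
True

f(n) = log₂(n) and g(n) = log₁₀(n) are both O(log n).
Big-O permits equal growth rates (f ≤ c·g for some c), so f(n) = O(g(n)) is true.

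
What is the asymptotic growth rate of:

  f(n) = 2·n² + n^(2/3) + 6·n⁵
Θ(n⁵)

Order the terms by growth rate: n^(2/3) ≺ 2·n² ≺ 6·n⁵.
The fastest-growing term 6·n⁵ dominates as n → ∞; dropping its constant factor gives Θ(n⁵).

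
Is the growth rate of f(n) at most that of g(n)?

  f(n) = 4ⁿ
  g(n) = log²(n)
False

f(n) = 4ⁿ is O(4ⁿ), and g(n) = log²(n) is O(log² n).
Since O(4ⁿ) grows faster than O(log² n), f(n) = O(g(n)) is false.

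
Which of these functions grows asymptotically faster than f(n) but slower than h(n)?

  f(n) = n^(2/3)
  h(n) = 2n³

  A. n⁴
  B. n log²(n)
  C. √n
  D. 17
B

We need g(n) with n^(2/3) = o(g(n)) and g(n) = o(2n³), i.e. O(n^(2/3)) ≺ g ≺ O(n³).
Check each option:
  A. n⁴ — O(n⁴) does not grow strictly slower than h(n)
  B. n log²(n) — O(n log² n) is strictly between O(n^(2/3)) and O(n³) ✓
  C. √n — O(√n) does not grow strictly faster than f(n)
  D. 17 — O(1) does not grow strictly faster than f(n)

Only option B (n log²(n)) lies strictly between.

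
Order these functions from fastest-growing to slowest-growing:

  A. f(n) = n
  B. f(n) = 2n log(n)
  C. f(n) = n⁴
C > B > A

Comparing growth rates:
C = n⁴ is O(n⁴)
B = 2n log(n) is O(n log n)
A = n is O(n)

Therefore, the order from fastest to slowest is: C > B > A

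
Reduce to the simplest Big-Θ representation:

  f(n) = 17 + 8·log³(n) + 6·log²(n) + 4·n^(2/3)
Θ(n^(2/3))

Order the terms by growth rate: 17 ≺ 6·log²(n) ≺ 8·log³(n) ≺ 4·n^(2/3).
The fastest-growing term 4·n^(2/3) dominates as n → ∞; dropping its constant factor gives Θ(n^(2/3)).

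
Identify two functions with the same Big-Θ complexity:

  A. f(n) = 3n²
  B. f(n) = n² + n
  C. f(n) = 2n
A and B

Examining each function:
  A. 3n² is O(n²)
  B. n² + n is O(n²)
  C. 2n is O(n)

Functions A and B both have the same complexity class.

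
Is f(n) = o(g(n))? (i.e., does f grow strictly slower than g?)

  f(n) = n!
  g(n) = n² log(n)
False

f(n) = n! is O(n!), and g(n) = n² log(n) is O(n² log n).
Since O(n!) grows faster than or equal to O(n² log n), f(n) = o(g(n)) is false.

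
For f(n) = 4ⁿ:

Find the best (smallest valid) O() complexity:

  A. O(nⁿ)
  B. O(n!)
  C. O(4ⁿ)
C

f(n) = 4ⁿ is O(4ⁿ).
All listed options are valid Big-O bounds (upper bounds),
but O(4ⁿ) is the tightest (smallest valid bound).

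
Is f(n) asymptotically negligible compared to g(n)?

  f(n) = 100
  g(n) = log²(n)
True

f(n) = 100 is O(1), and g(n) = log²(n) is O(log² n).
Since O(1) grows strictly slower than O(log² n), f(n) = o(g(n)) is true.
This means lim(n→∞) f(n)/g(n) = 0.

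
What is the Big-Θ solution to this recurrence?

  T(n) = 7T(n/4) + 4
Θ(n^log₄(7))

Master Theorem: a = 7, b = 4, f(n) = 4.
Compute the critical exponent d = log₄(7) = 1.404.
Compare f(n) = Θ(1) against n^d:
  k = 0 < d = 1.404, so f(n) = O(n^(d-ε)) — Case 1.
  The recursion cost dominates: T(n) = Θ(n^d) = Θ(n^log₄(7)).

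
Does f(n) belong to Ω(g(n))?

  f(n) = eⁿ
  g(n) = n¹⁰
True

f(n) = eⁿ is O(eⁿ), and g(n) = n¹⁰ is O(n¹⁰).
Since O(eⁿ) grows at least as fast as O(n¹⁰), f(n) = Ω(g(n)) is true.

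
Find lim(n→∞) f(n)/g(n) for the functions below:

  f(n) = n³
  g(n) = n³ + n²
1

Since n³ and n³ + n² have the same growth rate (O(n³)),
the ratio converges to a constant: 1.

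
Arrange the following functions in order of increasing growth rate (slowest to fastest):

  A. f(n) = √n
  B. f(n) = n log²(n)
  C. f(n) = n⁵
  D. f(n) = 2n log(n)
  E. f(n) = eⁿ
A < D < B < C < E

Comparing growth rates:
A = √n is O(√n)
D = 2n log(n) is O(n log n)
B = n log²(n) is O(n log² n)
C = n⁵ is O(n⁵)
E = eⁿ is O(eⁿ)

Therefore, the order from slowest to fastest is: A < D < B < C < E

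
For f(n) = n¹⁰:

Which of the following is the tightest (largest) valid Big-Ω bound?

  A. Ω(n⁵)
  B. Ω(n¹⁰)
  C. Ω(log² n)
B

f(n) = n¹⁰ is Ω(n¹⁰).
All listed options are valid Big-Ω bounds (lower bounds),
but Ω(n¹⁰) is the tightest (largest valid bound).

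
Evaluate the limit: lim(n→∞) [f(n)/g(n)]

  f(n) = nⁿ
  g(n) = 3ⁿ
∞

Since nⁿ (O(nⁿ)) grows faster than 3ⁿ (O(3ⁿ)),
the ratio f(n)/g(n) → ∞ as n → ∞.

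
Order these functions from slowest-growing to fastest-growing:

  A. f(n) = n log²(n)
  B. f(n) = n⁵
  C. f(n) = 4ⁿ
A < B < C

Comparing growth rates:
A = n log²(n) is O(n log² n)
B = n⁵ is O(n⁵)
C = 4ⁿ is O(4ⁿ)

Therefore, the order from slowest to fastest is: A < B < C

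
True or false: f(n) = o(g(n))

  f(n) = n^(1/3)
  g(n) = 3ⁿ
True

f(n) = n^(1/3) is O(n^(1/3)), and g(n) = 3ⁿ is O(3ⁿ).
Since O(n^(1/3)) grows strictly slower than O(3ⁿ), f(n) = o(g(n)) is true.
This means lim(n→∞) f(n)/g(n) = 0.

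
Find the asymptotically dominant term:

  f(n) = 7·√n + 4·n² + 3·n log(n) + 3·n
4·n²

Looking at each term:
  - 7·√n is O(√n)
  - 4·n² is O(n²)
  - 3·n log(n) is O(n log n)
  - 3·n is O(n)

The term 4·n² (O(n²)) grows fastest and dominates all others.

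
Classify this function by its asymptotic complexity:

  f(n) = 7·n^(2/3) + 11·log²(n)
O(n^(2/3))

The dominant term in 7·n^(2/3) + 11·log²(n) is 7·n^(2/3), which is Θ(n^(2/3)).
Lower-order terms (11·log²(n)) are asymptotically negligible.
Constants are absorbed, so the tightest bound is O(n^(2/3)).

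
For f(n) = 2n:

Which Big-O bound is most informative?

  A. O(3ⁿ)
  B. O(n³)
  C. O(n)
C

f(n) = 2n is O(n).
All listed options are valid Big-O bounds (upper bounds),
but O(n) is the tightest (smallest valid bound).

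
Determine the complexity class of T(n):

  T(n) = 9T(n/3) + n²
Θ(n² log n)

Master Theorem: a = 9, b = 3, f(n) = n².
Compute the critical exponent d = log₃(9) = 2.
Compare f(n) = Θ(n²) against n^d:
  k = 2 = d, so f(n) = Θ(n^d) — Case 2.
  Work is balanced across levels: T(n) = Θ(n^d log n) = Θ(n² log n).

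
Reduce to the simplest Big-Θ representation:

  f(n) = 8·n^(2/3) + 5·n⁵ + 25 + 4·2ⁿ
Θ(2ⁿ)

Order the terms by growth rate: 25 ≺ 8·n^(2/3) ≺ 5·n⁵ ≺ 4·2ⁿ.
The fastest-growing term 4·2ⁿ dominates as n → ∞; dropping its constant factor gives Θ(2ⁿ).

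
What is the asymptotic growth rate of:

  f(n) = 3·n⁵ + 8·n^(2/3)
Θ(n⁵)

Order the terms by growth rate: 8·n^(2/3) ≺ 3·n⁵.
The fastest-growing term 3·n⁵ dominates as n → ∞; dropping its constant factor gives Θ(n⁵).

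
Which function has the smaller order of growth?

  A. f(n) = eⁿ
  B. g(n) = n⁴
B

f(n) = eⁿ is O(eⁿ), while g(n) = n⁴ is O(n⁴).
Since O(n⁴) grows slower than O(eⁿ), g(n) is dominated.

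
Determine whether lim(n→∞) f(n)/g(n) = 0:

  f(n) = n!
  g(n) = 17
False

f(n) = n! is O(n!), and g(n) = 17 is O(1).
Since O(n!) grows faster than or equal to O(1), f(n) = o(g(n)) is false.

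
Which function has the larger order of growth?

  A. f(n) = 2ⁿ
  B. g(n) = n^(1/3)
A

f(n) = 2ⁿ is O(2ⁿ), while g(n) = n^(1/3) is O(n^(1/3)).
Since O(2ⁿ) grows faster than O(n^(1/3)), f(n) dominates.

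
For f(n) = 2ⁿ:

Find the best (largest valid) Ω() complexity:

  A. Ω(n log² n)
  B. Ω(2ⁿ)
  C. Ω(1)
B

f(n) = 2ⁿ is Ω(2ⁿ).
All listed options are valid Big-Ω bounds (lower bounds),
but Ω(2ⁿ) is the tightest (largest valid bound).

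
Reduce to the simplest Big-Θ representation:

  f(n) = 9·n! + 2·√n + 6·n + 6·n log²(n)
Θ(n!)

Order the terms by growth rate: 2·√n ≺ 6·n ≺ 6·n log²(n) ≺ 9·n!.
The fastest-growing term 9·n! dominates as n → ∞; dropping its constant factor gives Θ(n!).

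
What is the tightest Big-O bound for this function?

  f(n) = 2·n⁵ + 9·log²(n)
O(n⁵)

The dominant term in 2·n⁵ + 9·log²(n) is 2·n⁵, which is Θ(n⁵).
Lower-order terms (9·log²(n)) are asymptotically negligible.
Constants are absorbed, so the tightest bound is O(n⁵).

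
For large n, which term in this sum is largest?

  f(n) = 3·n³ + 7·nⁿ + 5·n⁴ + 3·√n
7·nⁿ

Looking at each term:
  - 3·n³ is O(n³)
  - 7·nⁿ is O(nⁿ)
  - 5·n⁴ is O(n⁴)
  - 3·√n is O(√n)

The term 7·nⁿ (O(nⁿ)) grows fastest and dominates all others.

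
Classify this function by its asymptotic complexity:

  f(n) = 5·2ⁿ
O(2ⁿ)

The dominant term in 5·2ⁿ is 5·2ⁿ, which is Θ(2ⁿ).
Constants are absorbed, so the tightest bound is O(2ⁿ).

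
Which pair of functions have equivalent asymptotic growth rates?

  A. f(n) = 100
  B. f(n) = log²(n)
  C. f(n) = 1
A and C

Examining each function:
  A. 100 is O(1)
  B. log²(n) is O(log² n)
  C. 1 is O(1)

Functions A and C both have the same complexity class.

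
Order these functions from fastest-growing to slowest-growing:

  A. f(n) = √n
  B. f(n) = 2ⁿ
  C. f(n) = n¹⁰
B > C > A

Comparing growth rates:
B = 2ⁿ is O(2ⁿ)
C = n¹⁰ is O(n¹⁰)
A = √n is O(√n)

Therefore, the order from fastest to slowest is: B > C > A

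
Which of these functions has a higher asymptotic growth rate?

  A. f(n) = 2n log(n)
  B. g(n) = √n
A

f(n) = 2n log(n) is O(n log n), while g(n) = √n is O(√n).
Since O(n log n) grows faster than O(√n), f(n) dominates.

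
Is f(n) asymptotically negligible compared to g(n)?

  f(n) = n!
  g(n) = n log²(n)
False

f(n) = n! is O(n!), and g(n) = n log²(n) is O(n log² n).
Since O(n!) grows faster than or equal to O(n log² n), f(n) = o(g(n)) is false.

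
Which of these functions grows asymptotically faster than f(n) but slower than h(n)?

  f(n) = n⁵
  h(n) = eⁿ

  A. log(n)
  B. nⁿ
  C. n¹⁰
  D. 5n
C

We need g(n) with n⁵ = o(g(n)) and g(n) = o(eⁿ), i.e. O(n⁵) ≺ g ≺ O(eⁿ).
Check each option:
  A. log(n) — O(log n) does not grow strictly faster than f(n)
  B. nⁿ — O(nⁿ) does not grow strictly slower than h(n)
  C. n¹⁰ — O(n¹⁰) is strictly between O(n⁵) and O(eⁿ) ✓
  D. 5n — O(n) does not grow strictly faster than f(n)

Only option C (n¹⁰) lies strictly between.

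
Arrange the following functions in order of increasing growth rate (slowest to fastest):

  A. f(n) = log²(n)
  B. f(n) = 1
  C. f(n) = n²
B < A < C

Comparing growth rates:
B = 1 is O(1)
A = log²(n) is O(log² n)
C = n² is O(n²)

Therefore, the order from slowest to fastest is: B < A < C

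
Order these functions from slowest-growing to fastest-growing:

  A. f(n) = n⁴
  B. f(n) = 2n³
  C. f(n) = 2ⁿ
B < A < C

Comparing growth rates:
B = 2n³ is O(n³)
A = n⁴ is O(n⁴)
C = 2ⁿ is O(2ⁿ)

Therefore, the order from slowest to fastest is: B < A < C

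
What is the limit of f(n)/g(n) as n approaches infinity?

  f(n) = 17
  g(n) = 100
17/100

Since 17 and 100 have the same growth rate (O(1)),
the ratio converges to a constant: 17/100.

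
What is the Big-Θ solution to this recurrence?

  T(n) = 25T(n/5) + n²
Θ(n² log n)

Master Theorem: a = 25, b = 5, f(n) = n².
Compute the critical exponent d = log₅(25) = 2.
Compare f(n) = Θ(n²) against n^d:
  k = 2 = d, so f(n) = Θ(n^d) — Case 2.
  Work is balanced across levels: T(n) = Θ(n^d log n) = Θ(n² log n).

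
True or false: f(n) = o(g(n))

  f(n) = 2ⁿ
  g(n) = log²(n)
False

f(n) = 2ⁿ is O(2ⁿ), and g(n) = log²(n) is O(log² n).
Since O(2ⁿ) grows faster than or equal to O(log² n), f(n) = o(g(n)) is false.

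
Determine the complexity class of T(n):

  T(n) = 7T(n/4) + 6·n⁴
Θ(n⁴)

Master Theorem: a = 7, b = 4, f(n) = 6·n⁴.
Compute the critical exponent d = log₄(7) = 1.404.
Compare f(n) = Θ(n⁴) against n^d:
  k = 4 > d = 1.404, so f(n) = Ω(n^(d+ε)) — Case 3.
  Regularity: a·(n/b)^4/n^4 = a/b^4 = 7/256 < 1 ✓.
  The top-level work dominates: T(n) = Θ(f(n)) = Θ(n⁴).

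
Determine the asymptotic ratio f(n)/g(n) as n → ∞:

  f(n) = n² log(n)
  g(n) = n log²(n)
∞

Since n² log(n) (O(n² log n)) grows faster than n log²(n) (O(n log² n)),
the ratio f(n)/g(n) → ∞ as n → ∞.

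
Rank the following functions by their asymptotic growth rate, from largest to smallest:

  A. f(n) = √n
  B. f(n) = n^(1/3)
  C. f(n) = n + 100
C > A > B

Comparing growth rates:
C = n + 100 is O(n)
A = √n is O(√n)
B = n^(1/3) is O(n^(1/3))

Therefore, the order from fastest to slowest is: C > A > B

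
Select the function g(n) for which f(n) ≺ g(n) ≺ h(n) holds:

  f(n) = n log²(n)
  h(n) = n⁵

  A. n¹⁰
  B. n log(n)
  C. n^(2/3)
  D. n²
D

We need g(n) with n log²(n) = o(g(n)) and g(n) = o(n⁵), i.e. O(n log² n) ≺ g ≺ O(n⁵).
Check each option:
  A. n¹⁰ — O(n¹⁰) does not grow strictly slower than h(n)
  B. n log(n) — O(n log n) does not grow strictly faster than f(n)
  C. n^(2/3) — O(n^(2/3)) does not grow strictly faster than f(n)
  D. n² — O(n²) is strictly between O(n log² n) and O(n⁵) ✓

Only option D (n²) lies strictly between.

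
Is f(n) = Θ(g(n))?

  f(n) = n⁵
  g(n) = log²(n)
False

f(n) = n⁵ is O(n⁵), and g(n) = log²(n) is O(log² n).
Since they have different growth rates, f(n) = Θ(g(n)) is false.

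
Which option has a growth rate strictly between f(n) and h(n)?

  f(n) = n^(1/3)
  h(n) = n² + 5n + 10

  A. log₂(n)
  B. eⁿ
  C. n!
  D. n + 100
D

We need g(n) with n^(1/3) = o(g(n)) and g(n) = o(n² + 5n + 10), i.e. O(n^(1/3)) ≺ g ≺ O(n²).
Check each option:
  A. log₂(n) — O(log n) does not grow strictly faster than f(n)
  B. eⁿ — O(eⁿ) does not grow strictly slower than h(n)
  C. n! — O(n!) does not grow strictly slower than h(n)
  D. n + 100 — O(n) is strictly between O(n^(1/3)) and O(n²) ✓

Only option D (n + 100) lies strictly between.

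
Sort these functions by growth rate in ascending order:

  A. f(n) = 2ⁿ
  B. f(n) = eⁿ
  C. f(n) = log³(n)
C < A < B

Comparing growth rates:
C = log³(n) is O(log³ n)
A = 2ⁿ is O(2ⁿ)
B = eⁿ is O(eⁿ)

Therefore, the order from slowest to fastest is: C < A < B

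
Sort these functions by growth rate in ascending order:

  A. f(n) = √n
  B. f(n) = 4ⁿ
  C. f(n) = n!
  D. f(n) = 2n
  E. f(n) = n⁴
A < D < E < B < C

Comparing growth rates:
A = √n is O(√n)
D = 2n is O(n)
E = n⁴ is O(n⁴)
B = 4ⁿ is O(4ⁿ)
C = n! is O(n!)

Therefore, the order from slowest to fastest is: A < D < E < B < C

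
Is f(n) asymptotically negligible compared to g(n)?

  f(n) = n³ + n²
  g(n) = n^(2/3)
False

f(n) = n³ + n² is O(n³), and g(n) = n^(2/3) is O(n^(2/3)).
Since O(n³) grows faster than or equal to O(n^(2/3)), f(n) = o(g(n)) is false.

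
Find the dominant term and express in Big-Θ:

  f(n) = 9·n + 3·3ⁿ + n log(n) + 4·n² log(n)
Θ(3ⁿ)

Order the terms by growth rate: 9·n ≺ n log(n) ≺ 4·n² log(n) ≺ 3·3ⁿ.
The fastest-growing term 3·3ⁿ dominates as n → ∞; dropping its constant factor gives Θ(3ⁿ).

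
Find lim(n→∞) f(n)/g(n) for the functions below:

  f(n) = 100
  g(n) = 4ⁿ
0

Since 100 (O(1)) grows slower than 4ⁿ (O(4ⁿ)),
the ratio f(n)/g(n) → 0 as n → ∞.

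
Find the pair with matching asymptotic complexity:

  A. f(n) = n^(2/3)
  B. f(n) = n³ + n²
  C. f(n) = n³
B and C

Examining each function:
  A. n^(2/3) is O(n^(2/3))
  B. n³ + n² is O(n³)
  C. n³ is O(n³)

Functions B and C both have the same complexity class.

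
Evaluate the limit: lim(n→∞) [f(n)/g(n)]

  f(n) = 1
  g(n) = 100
1/100

Since 1 and 100 have the same growth rate (O(1)),
the ratio converges to a constant: 1/100.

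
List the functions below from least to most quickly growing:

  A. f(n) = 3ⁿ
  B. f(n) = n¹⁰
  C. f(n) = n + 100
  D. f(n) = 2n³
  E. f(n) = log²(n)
E < C < D < B < A

Comparing growth rates:
E = log²(n) is O(log² n)
C = n + 100 is O(n)
D = 2n³ is O(n³)
B = n¹⁰ is O(n¹⁰)
A = 3ⁿ is O(3ⁿ)

Therefore, the order from slowest to fastest is: E < C < D < B < A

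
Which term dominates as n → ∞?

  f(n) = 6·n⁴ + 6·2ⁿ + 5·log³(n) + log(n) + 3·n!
3·n!

Looking at each term:
  - 6·n⁴ is O(n⁴)
  - 6·2ⁿ is O(2ⁿ)
  - 5·log³(n) is O(log³ n)
  - log(n) is O(log n)
  - 3·n! is O(n!)

The term 3·n! (O(n!)) grows fastest and dominates all others.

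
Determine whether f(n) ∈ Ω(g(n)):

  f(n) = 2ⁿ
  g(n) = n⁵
True

f(n) = 2ⁿ is O(2ⁿ), and g(n) = n⁵ is O(n⁵).
Since O(2ⁿ) grows at least as fast as O(n⁵), f(n) = Ω(g(n)) is true.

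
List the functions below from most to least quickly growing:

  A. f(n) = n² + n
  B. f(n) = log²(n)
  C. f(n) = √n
A > C > B

Comparing growth rates:
A = n² + n is O(n²)
C = √n is O(√n)
B = log²(n) is O(log² n)

Therefore, the order from fastest to slowest is: A > C > B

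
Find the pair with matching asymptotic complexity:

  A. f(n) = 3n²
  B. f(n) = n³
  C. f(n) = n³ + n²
B and C

Examining each function:
  A. 3n² is O(n²)
  B. n³ is O(n³)
  C. n³ + n² is O(n³)

Functions B and C both have the same complexity class.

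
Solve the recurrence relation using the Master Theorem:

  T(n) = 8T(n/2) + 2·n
Θ(n³)

Master Theorem: a = 8, b = 2, f(n) = 2·n.
Compute the critical exponent d = log₂(8) = 3.
Compare f(n) = Θ(n) against n^d:
  k = 1 < d = 3, so f(n) = O(n^(d-ε)) — Case 1.
  The recursion cost dominates: T(n) = Θ(n^d) = Θ(n³).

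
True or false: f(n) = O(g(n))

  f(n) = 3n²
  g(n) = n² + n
True

f(n) = 3n² and g(n) = n² + n are both O(n²).
Big-O permits equal growth rates (f ≤ c·g for some c), so f(n) = O(g(n)) is true.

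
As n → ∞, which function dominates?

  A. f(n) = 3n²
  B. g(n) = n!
B

f(n) = 3n² is O(n²), while g(n) = n! is O(n!).
Since O(n!) grows faster than O(n²), g(n) dominates.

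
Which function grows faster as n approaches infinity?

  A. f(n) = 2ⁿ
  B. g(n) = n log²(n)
A

f(n) = 2ⁿ is O(2ⁿ), while g(n) = n log²(n) is O(n log² n).
Since O(2ⁿ) grows faster than O(n log² n), f(n) dominates.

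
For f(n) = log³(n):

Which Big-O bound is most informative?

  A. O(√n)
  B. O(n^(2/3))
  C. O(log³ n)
C

f(n) = log³(n) is O(log³ n).
All listed options are valid Big-O bounds (upper bounds),
but O(log³ n) is the tightest (smallest valid bound).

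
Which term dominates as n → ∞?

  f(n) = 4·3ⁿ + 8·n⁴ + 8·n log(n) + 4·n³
4·3ⁿ

Looking at each term:
  - 4·3ⁿ is O(3ⁿ)
  - 8·n⁴ is O(n⁴)
  - 8·n log(n) is O(n log n)
  - 4·n³ is O(n³)

The term 4·3ⁿ (O(3ⁿ)) grows fastest and dominates all others.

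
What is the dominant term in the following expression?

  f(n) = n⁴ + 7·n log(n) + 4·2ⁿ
4·2ⁿ

Looking at each term:
  - n⁴ is O(n⁴)
  - 7·n log(n) is O(n log n)
  - 4·2ⁿ is O(2ⁿ)

The term 4·2ⁿ (O(2ⁿ)) grows fastest and dominates all others.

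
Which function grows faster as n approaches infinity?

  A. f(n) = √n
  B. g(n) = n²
B

f(n) = √n is O(√n), while g(n) = n² is O(n²).
Since O(n²) grows faster than O(√n), g(n) dominates.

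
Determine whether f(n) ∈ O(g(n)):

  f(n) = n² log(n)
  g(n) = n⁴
True

f(n) = n² log(n) is O(n² log n), and g(n) = n⁴ is O(n⁴).
Since O(n² log n) ⊆ O(n⁴) (f grows no faster than g), f(n) = O(g(n)) is true.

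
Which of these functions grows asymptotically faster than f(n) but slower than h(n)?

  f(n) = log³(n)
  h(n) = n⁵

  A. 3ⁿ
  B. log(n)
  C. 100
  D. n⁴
D

We need g(n) with log³(n) = o(g(n)) and g(n) = o(n⁵), i.e. O(log³ n) ≺ g ≺ O(n⁵).
Check each option:
  A. 3ⁿ — O(3ⁿ) does not grow strictly slower than h(n)
  B. log(n) — O(log n) does not grow strictly faster than f(n)
  C. 100 — O(1) does not grow strictly faster than f(n)
  D. n⁴ — O(n⁴) is strictly between O(log³ n) and O(n⁵) ✓

Only option D (n⁴) lies strictly between.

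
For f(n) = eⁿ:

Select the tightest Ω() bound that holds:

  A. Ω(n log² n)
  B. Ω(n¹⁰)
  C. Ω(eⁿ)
C

f(n) = eⁿ is Ω(eⁿ).
All listed options are valid Big-Ω bounds (lower bounds),
but Ω(eⁿ) is the tightest (largest valid bound).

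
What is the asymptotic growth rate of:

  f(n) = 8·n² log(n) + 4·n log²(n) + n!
Θ(n!)

Order the terms by growth rate: 4·n log²(n) ≺ 8·n² log(n) ≺ n!.
The fastest-growing term n! dominates as n → ∞; dropping its constant factor gives Θ(n!).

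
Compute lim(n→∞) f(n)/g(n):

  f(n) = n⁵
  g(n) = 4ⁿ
0

Since n⁵ (O(n⁵)) grows slower than 4ⁿ (O(4ⁿ)),
the ratio f(n)/g(n) → 0 as n → ∞.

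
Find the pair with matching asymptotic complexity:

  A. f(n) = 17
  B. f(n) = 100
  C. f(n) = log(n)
A and B

Examining each function:
  A. 17 is O(1)
  B. 100 is O(1)
  C. log(n) is O(log n)

Functions A and B both have the same complexity class.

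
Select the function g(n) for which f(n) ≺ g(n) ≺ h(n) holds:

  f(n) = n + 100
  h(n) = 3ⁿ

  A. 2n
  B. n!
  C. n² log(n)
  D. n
C

We need g(n) with n + 100 = o(g(n)) and g(n) = o(3ⁿ), i.e. O(n) ≺ g ≺ O(3ⁿ).
Check each option:
  A. 2n — O(n) does not grow strictly faster than f(n)
  B. n! — O(n!) does not grow strictly slower than h(n)
  C. n² log(n) — O(n² log n) is strictly between O(n) and O(3ⁿ) ✓
  D. n — O(n) does not grow strictly faster than f(n)

Only option C (n² log(n)) lies strictly between.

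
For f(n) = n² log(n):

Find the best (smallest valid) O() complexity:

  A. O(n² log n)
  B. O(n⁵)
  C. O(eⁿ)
A

f(n) = n² log(n) is O(n² log n).
All listed options are valid Big-O bounds (upper bounds),
but O(n² log n) is the tightest (smallest valid bound).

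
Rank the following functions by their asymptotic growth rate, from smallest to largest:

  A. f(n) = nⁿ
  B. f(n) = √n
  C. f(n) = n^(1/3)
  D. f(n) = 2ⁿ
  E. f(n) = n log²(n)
C < B < E < D < A

Comparing growth rates:
C = n^(1/3) is O(n^(1/3))
B = √n is O(√n)
E = n log²(n) is O(n log² n)
D = 2ⁿ is O(2ⁿ)
A = nⁿ is O(nⁿ)

Therefore, the order from slowest to fastest is: C < B < E < D < A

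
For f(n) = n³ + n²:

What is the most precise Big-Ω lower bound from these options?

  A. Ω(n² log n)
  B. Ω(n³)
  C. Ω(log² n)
B

f(n) = n³ + n² is Ω(n³).
All listed options are valid Big-Ω bounds (lower bounds),
but Ω(n³) is the tightest (largest valid bound).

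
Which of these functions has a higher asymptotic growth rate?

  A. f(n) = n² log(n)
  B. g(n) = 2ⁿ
B

f(n) = n² log(n) is O(n² log n), while g(n) = 2ⁿ is O(2ⁿ).
Since O(2ⁿ) grows faster than O(n² log n), g(n) dominates.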